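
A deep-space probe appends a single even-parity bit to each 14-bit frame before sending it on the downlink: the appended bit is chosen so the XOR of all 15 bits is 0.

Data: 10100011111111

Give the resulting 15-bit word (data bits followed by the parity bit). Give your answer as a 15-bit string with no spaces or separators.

101000111111110

XOR of the 14 data bits: 1⊕0⊕1⊕0⊕0⊕0⊕1⊕1⊕1⊕1⊕1⊕1⊕1⊕1 = 0
Parity bit = 0 (so all 15 bits XOR to 0).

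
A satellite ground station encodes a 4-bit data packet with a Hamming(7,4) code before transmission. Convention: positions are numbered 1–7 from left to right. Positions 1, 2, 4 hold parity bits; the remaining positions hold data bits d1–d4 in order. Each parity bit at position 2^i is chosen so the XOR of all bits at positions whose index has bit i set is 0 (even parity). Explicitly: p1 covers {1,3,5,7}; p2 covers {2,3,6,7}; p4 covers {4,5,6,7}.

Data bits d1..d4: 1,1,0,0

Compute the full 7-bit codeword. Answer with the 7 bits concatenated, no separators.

0111100

Place data at non-parity positions: p1 p2 1 p4 1 0 0
p1 (pos 1,3,5,7): XOR of data positions = 1⊕1⊕0 = 0
p2 (pos 2,3,6,7): XOR of data positions = 1⊕0⊕0 = 1
p4 (pos 4,5,6,7): XOR of data positions = 1⊕0⊕0 = 1
Codeword: 0111100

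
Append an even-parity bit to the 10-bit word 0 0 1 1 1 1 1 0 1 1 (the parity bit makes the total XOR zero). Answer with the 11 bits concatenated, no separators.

00111110111

XOR of the 10 data bits: 0⊕0⊕1⊕1⊕1⊕1⊕1⊕0⊕1⊕1 = 1
Parity bit = 1 (so all 11 bits XOR to 0).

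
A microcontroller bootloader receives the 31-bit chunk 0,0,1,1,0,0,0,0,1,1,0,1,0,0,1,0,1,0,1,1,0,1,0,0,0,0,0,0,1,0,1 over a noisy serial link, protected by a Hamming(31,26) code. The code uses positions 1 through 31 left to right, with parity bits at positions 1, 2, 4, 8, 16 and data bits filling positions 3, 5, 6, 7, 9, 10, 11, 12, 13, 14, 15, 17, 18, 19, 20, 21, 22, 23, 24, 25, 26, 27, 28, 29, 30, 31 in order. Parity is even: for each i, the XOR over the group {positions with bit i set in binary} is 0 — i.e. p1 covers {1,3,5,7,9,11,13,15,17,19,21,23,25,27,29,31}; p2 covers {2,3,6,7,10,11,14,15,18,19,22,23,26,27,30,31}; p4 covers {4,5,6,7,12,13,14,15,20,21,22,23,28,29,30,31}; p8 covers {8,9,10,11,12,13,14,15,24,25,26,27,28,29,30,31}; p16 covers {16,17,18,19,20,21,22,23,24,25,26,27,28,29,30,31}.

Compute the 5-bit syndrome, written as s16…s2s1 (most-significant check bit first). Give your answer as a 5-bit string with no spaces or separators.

00101

s1 (pos 1,3,5,7,9,11,13,15,17,19,21,23,25,27,29,31): 0⊕1⊕0⊕0⊕1⊕0⊕0⊕1⊕1⊕1⊕0⊕0⊕0⊕0⊕1⊕1 = 1
s2 (pos 2,3,6,7,10,11,14,15,18,19,22,23,26,27,30,31): 0⊕1⊕0⊕0⊕1⊕0⊕0⊕1⊕0⊕1⊕1⊕0⊕0⊕0⊕0⊕1 = 0
s4 (pos 4,5,6,7,12,13,14,15,20,21,22,23,28,29,30,31): 1⊕0⊕0⊕0⊕1⊕0⊕0⊕1⊕1⊕0⊕1⊕0⊕0⊕1⊕0⊕1 = 1
s8 (pos 8,9,10,11,12,13,14,15,24,25,26,27,28,29,30,31): 0⊕1⊕1⊕0⊕1⊕0⊕0⊕1⊕0⊕0⊕0⊕0⊕0⊕1⊕0⊕1 = 0
s16 (pos 16,17,18,19,20,21,22,23,24,25,26,27,28,29,30,31): 0⊕1⊕0⊕1⊕1⊕0⊕1⊕0⊕0⊕0⊕0⊕0⊕0⊕1⊕0⊕1 = 0
Syndrome s16…s1 = 00101 → error at position 5.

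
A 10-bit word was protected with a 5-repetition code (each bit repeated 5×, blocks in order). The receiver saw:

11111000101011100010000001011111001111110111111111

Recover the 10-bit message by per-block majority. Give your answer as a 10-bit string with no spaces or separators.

Block 1 (11111): 5 ones → 1
Block 2 (00010): 1 one → 0
Block 3 (10111): 4 ones → 1
Block 4 (00010): 1 one → 0
Block 5 (00000): 0 ones → 0
Block 6 (10111): 4 ones → 1
Block 7 (11001): 3 ones → 1
Block 8 (11111): 5 ones → 1
Block 9 (01111): 4 ones → 1
Block 10 (11111): 5 ones → 1

1010011111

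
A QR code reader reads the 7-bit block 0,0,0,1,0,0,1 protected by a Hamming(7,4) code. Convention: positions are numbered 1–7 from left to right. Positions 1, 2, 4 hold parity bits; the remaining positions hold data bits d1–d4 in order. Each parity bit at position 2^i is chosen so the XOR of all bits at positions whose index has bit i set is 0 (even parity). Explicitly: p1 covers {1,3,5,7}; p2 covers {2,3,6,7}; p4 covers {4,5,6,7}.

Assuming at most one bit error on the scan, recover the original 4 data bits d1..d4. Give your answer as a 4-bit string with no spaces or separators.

s1 (pos 1,3,5,7): 0⊕0⊕0⊕1 = 1
s2 (pos 2,3,6,7): 0⊕0⊕0⊕1 = 1
s4 (pos 4,5,6,7): 1⊕0⊕0⊕1 = 0
Syndrome s4…s1 = 011 → error at position 3.
Flip position 3: 0001001 → 0011001
Read data bits from positions 3,5,6,7: 1001

1001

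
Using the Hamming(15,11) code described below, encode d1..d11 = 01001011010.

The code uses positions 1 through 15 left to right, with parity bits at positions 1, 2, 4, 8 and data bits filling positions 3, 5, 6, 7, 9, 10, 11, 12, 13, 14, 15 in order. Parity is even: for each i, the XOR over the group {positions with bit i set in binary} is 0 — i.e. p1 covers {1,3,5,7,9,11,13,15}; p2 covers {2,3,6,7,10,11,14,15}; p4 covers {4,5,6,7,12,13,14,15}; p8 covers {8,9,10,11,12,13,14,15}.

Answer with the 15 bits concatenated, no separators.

100110001011010

Place data at non-parity positions: p1 p2 0 p4 1 0 0 p8 1 0 1 1 0 1 0
p1 (pos 1,3,5,7,9,11,13,15): XOR of data positions = 0⊕1⊕0⊕1⊕1⊕0⊕0 = 1
p2 (pos 2,3,6,7,10,11,14,15): XOR of data positions = 0⊕0⊕0⊕0⊕1⊕1⊕0 = 0
p4 (pos 4,5,6,7,12,13,14,15): XOR of data positions = 1⊕0⊕0⊕1⊕0⊕1⊕0 = 1
p8 (pos 8,9,10,11,12,13,14,15): XOR of data positions = 1⊕0⊕1⊕1⊕0⊕1⊕0 = 0
Codeword: 100110001011010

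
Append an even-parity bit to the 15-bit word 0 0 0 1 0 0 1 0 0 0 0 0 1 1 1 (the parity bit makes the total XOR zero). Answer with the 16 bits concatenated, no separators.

XOR of the 15 data bits: 0⊕0⊕0⊕1⊕0⊕0⊕1⊕0⊕0⊕0⊕0⊕0⊕1⊕1⊕1 = 1
Parity bit = 1 (so all 16 bits XOR to 0).

0001001000001111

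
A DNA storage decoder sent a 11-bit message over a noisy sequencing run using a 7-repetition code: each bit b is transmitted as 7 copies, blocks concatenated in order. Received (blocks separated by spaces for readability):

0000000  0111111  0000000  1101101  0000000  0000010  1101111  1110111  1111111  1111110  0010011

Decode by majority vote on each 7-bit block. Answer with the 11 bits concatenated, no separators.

01010011110

Block 1 (0000000): 0 ones → 0
Block 2 (0111111): 6 ones → 1
Block 3 (0000000): 0 ones → 0
Block 4 (1101101): 5 ones → 1
Block 5 (0000000): 0 ones → 0
Block 6 (0000010): 1 one → 0
Block 7 (1101111): 6 ones → 1
Block 8 (1110111): 6 ones → 1
Block 9 (1111111): 7 ones → 1
Block 10 (1111110): 6 ones → 1
Block 11 (0010011): 3 ones → 0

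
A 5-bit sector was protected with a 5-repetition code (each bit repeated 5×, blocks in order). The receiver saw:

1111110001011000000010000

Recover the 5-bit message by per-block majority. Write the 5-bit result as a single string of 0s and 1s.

10000

Block 1 (11111): 5 ones → 1
Block 2 (10001): 2 ones → 0
Block 3 (01100): 2 ones → 0
Block 4 (00000): 0 ones → 0
Block 5 (10000): 1 one → 0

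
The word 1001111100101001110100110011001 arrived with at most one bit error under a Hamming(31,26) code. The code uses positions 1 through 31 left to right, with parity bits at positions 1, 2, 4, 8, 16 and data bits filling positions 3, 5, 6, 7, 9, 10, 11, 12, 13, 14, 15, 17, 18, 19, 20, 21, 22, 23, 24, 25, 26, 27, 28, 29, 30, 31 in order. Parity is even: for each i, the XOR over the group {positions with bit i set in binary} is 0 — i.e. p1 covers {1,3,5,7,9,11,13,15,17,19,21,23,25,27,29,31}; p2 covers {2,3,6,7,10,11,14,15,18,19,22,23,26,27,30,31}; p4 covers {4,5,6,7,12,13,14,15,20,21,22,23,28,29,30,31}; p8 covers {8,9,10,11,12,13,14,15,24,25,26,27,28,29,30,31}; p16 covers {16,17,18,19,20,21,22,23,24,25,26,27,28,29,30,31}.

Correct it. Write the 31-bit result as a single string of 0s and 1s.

s1 (pos 1,3,5,7,9,11,13,15,17,19,21,23,25,27,29,31): 1⊕0⊕1⊕1⊕0⊕1⊕1⊕0⊕1⊕0⊕0⊕1⊕0⊕1⊕0⊕1 = 1
s2 (pos 2,3,6,7,10,11,14,15,18,19,22,23,26,27,30,31): 0⊕0⊕1⊕1⊕0⊕1⊕0⊕0⊕1⊕0⊕0⊕1⊕0⊕1⊕0⊕1 = 1
s4 (pos 4,5,6,7,12,13,14,15,20,21,22,23,28,29,30,31): 1⊕1⊕1⊕1⊕0⊕1⊕0⊕0⊕1⊕0⊕0⊕1⊕1⊕0⊕0⊕1 = 1
s8 (pos 8,9,10,11,12,13,14,15,24,25,26,27,28,29,30,31): 1⊕0⊕0⊕1⊕0⊕1⊕0⊕0⊕1⊕0⊕0⊕1⊕1⊕0⊕0⊕1 = 1
s16 (pos 16,17,18,19,20,21,22,23,24,25,26,27,28,29,30,31): 1⊕1⊕1⊕0⊕1⊕0⊕0⊕1⊕1⊕0⊕0⊕1⊕1⊕0⊕0⊕1 = 1
Syndrome s16…s1 = 11111 → error at position 31.
Flip position 31: 1001111100101001110100110011001 → 1001111100101001110100110011000

1001111100101001110100110011000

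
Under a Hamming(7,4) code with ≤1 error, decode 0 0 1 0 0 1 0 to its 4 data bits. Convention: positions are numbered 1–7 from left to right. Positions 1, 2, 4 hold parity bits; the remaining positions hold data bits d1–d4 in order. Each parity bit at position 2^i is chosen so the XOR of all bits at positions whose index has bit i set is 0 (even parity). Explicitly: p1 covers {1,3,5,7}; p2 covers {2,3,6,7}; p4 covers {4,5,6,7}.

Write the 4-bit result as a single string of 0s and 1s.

1110

s1 (pos 1,3,5,7): 0⊕1⊕0⊕0 = 1
s2 (pos 2,3,6,7): 0⊕1⊕1⊕0 = 0
s4 (pos 4,5,6,7): 0⊕0⊕1⊕0 = 1
Syndrome s4…s1 = 101 → error at position 5.
Flip position 5: 0010010 → 0010110
Read data bits from positions 3,5,6,7: 1110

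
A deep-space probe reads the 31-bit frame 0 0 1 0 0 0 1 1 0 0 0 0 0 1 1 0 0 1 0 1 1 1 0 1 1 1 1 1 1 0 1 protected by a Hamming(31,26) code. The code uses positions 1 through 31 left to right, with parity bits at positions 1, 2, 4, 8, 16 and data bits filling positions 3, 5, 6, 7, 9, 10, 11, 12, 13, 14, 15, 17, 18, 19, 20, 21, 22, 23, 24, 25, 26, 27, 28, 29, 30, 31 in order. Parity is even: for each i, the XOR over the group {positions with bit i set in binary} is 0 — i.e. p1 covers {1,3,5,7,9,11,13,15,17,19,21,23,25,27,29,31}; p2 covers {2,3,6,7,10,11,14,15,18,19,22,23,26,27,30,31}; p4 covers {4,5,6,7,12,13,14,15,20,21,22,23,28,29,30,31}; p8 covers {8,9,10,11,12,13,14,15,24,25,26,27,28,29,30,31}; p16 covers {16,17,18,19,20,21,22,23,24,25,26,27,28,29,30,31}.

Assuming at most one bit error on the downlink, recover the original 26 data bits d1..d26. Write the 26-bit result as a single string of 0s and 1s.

10010000011010110011111101

s1 (pos 1,3,5,7,9,11,13,15,17,19,21,23,25,27,29,31): 0⊕1⊕0⊕1⊕0⊕0⊕0⊕1⊕0⊕0⊕1⊕0⊕1⊕1⊕1⊕1 = 0
s2 (pos 2,3,6,7,10,11,14,15,18,19,22,23,26,27,30,31): 0⊕1⊕0⊕1⊕0⊕0⊕1⊕1⊕1⊕0⊕1⊕0⊕1⊕1⊕0⊕1 = 1
s4 (pos 4,5,6,7,12,13,14,15,20,21,22,23,28,29,30,31): 0⊕0⊕0⊕1⊕0⊕0⊕1⊕1⊕1⊕1⊕1⊕0⊕1⊕1⊕0⊕1 = 1
s8 (pos 8,9,10,11,12,13,14,15,24,25,26,27,28,29,30,31): 1⊕0⊕0⊕0⊕0⊕0⊕1⊕1⊕1⊕1⊕1⊕1⊕1⊕1⊕0⊕1 = 0
s16 (pos 16,17,18,19,20,21,22,23,24,25,26,27,28,29,30,31): 0⊕0⊕1⊕0⊕1⊕1⊕1⊕0⊕1⊕1⊕1⊕1⊕1⊕1⊕0⊕1 = 1
Syndrome s16…s1 = 10110 → error at position 22.
Flip position 22: 0010001100000110010111011111101 → 0010001100000110010110011111101
Read data bits from positions 3,5,6,7,9,10,11,12,13,14,15,17,18,19,20,21,22,23,24,25,26,27,28,29,30,31: 10010000011010110011111101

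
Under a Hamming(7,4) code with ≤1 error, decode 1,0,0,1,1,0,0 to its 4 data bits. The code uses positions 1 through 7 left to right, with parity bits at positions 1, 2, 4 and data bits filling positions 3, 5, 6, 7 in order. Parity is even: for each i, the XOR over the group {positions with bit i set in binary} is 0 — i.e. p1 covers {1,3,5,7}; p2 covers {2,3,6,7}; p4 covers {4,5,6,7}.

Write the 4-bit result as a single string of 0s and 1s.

s1 (pos 1,3,5,7): 1⊕0⊕1⊕0 = 0
s2 (pos 2,3,6,7): 0⊕0⊕0⊕0 = 0
s4 (pos 4,5,6,7): 1⊕1⊕0⊕0 = 0
Syndrome s4…s1 = 000 → no error.
Read data bits from positions 3,5,6,7: 0100

0100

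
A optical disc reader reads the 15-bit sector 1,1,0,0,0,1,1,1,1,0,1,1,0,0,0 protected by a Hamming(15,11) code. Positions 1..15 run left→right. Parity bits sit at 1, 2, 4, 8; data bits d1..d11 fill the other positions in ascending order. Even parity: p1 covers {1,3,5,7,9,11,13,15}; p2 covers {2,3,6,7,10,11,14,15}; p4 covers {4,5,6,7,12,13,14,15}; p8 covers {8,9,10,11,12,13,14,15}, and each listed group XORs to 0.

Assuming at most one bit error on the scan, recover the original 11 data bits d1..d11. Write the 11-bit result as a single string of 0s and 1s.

00111011000

s1 (pos 1,3,5,7,9,11,13,15): 1⊕0⊕0⊕1⊕1⊕1⊕0⊕0 = 0
s2 (pos 2,3,6,7,10,11,14,15): 1⊕0⊕1⊕1⊕0⊕1⊕0⊕0 = 0
s4 (pos 4,5,6,7,12,13,14,15): 0⊕0⊕1⊕1⊕1⊕0⊕0⊕0 = 1
s8 (pos 8,9,10,11,12,13,14,15): 1⊕1⊕0⊕1⊕1⊕0⊕0⊕0 = 0
Syndrome s8…s1 = 0100 → error at position 4.
Flip position 4: 110001111011000 → 110101111011000
Read data bits from positions 3,5,6,7,9,10,11,12,13,14,15: 00111011000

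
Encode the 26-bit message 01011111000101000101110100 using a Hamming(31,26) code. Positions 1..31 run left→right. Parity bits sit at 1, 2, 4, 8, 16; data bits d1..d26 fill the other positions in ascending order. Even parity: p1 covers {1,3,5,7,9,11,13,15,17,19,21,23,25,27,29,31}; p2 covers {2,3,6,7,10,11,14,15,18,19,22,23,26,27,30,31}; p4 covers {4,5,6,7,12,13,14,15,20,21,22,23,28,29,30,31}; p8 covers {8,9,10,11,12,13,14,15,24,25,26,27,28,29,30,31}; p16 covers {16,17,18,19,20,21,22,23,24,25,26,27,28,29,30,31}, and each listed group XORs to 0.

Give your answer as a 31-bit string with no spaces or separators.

0101101011110001101000101110100

Place data at non-parity positions: p1 p2 0 p4 1 0 1 p8 1 1 1 1 0 0 0 p16 1 0 1 0 0 0 1 0 1 1 1 0 1 0 0
p1 (pos 1,3,5,7,9,11,13,15,17,19,21,23,25,27,29,31): XOR of data positions = 0⊕1⊕1⊕1⊕1⊕0⊕0⊕1⊕1⊕0⊕1⊕1⊕1⊕1⊕0 = 0
p2 (pos 2,3,6,7,10,11,14,15,18,19,22,23,26,27,30,31): XOR of data positions = 0⊕0⊕1⊕1⊕1⊕0⊕0⊕0⊕1⊕0⊕1⊕1⊕1⊕0⊕0 = 1
p4 (pos 4,5,6,7,12,13,14,15,20,21,22,23,28,29,30,31): XOR of data positions = 1⊕0⊕1⊕1⊕0⊕0⊕0⊕0⊕0⊕0⊕1⊕0⊕1⊕0⊕0 = 1
p8 (pos 8,9,10,11,12,13,14,15,24,25,26,27,28,29,30,31): XOR of data positions = 1⊕1⊕1⊕1⊕0⊕0⊕0⊕0⊕1⊕1⊕1⊕0⊕1⊕0⊕0 = 0
p16 (pos 16,17,18,19,20,21,22,23,24,25,26,27,28,29,30,31): XOR of data positions = 1⊕0⊕1⊕0⊕0⊕0⊕1⊕0⊕1⊕1⊕1⊕0⊕1⊕0⊕0 = 1
Codeword: 0101101011110001101000101110100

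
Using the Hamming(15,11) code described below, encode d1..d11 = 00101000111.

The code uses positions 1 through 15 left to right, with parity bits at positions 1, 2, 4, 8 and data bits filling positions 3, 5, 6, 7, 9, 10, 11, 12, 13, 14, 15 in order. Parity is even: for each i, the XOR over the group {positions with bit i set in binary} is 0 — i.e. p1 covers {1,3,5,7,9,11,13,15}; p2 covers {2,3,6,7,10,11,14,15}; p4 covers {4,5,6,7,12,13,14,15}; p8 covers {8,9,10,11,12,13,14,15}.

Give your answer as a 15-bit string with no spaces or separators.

Place data at non-parity positions: p1 p2 0 p4 0 1 0 p8 1 0 0 0 1 1 1
p1 (pos 1,3,5,7,9,11,13,15): XOR of data positions = 0⊕0⊕0⊕1⊕0⊕1⊕1 = 1
p2 (pos 2,3,6,7,10,11,14,15): XOR of data positions = 0⊕1⊕0⊕0⊕0⊕1⊕1 = 1
p4 (pos 4,5,6,7,12,13,14,15): XOR of data positions = 0⊕1⊕0⊕0⊕1⊕1⊕1 = 0
p8 (pos 8,9,10,11,12,13,14,15): XOR of data positions = 1⊕0⊕0⊕0⊕1⊕1⊕1 = 0
Codeword: 110001001000111

110001001000111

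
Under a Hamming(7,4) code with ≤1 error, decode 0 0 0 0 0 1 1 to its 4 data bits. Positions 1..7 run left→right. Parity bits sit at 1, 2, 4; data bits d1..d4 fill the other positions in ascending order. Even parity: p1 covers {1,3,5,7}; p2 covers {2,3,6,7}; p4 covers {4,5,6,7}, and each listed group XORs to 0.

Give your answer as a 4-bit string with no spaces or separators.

s1 (pos 1,3,5,7): 0⊕0⊕0⊕1 = 1
s2 (pos 2,3,6,7): 0⊕0⊕1⊕1 = 0
s4 (pos 4,5,6,7): 0⊕0⊕1⊕1 = 0
Syndrome s4…s1 = 001 → error at position 1.
Flip position 1: 0000011 → 1000011
Read data bits from positions 3,5,6,7: 0011

0011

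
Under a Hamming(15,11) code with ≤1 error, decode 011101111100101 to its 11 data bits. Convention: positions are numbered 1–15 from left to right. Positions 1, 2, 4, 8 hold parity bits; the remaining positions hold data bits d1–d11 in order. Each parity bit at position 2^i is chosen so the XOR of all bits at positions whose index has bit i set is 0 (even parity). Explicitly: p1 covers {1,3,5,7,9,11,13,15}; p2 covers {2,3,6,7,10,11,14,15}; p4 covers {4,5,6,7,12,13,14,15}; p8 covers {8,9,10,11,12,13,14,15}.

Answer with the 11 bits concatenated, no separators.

s1 (pos 1,3,5,7,9,11,13,15): 0⊕1⊕0⊕1⊕1⊕0⊕1⊕1 = 1
s2 (pos 2,3,6,7,10,11,14,15): 1⊕1⊕1⊕1⊕1⊕0⊕0⊕1 = 0
s4 (pos 4,5,6,7,12,13,14,15): 1⊕0⊕1⊕1⊕0⊕1⊕0⊕1 = 1
s8 (pos 8,9,10,11,12,13,14,15): 1⊕1⊕1⊕0⊕0⊕1⊕0⊕1 = 1
Syndrome s8…s1 = 1101 → error at position 13.
Flip position 13: 011101111100101 → 011101111100001
Read data bits from positions 3,5,6,7,9,10,11,12,13,14,15: 10111100001

10111100001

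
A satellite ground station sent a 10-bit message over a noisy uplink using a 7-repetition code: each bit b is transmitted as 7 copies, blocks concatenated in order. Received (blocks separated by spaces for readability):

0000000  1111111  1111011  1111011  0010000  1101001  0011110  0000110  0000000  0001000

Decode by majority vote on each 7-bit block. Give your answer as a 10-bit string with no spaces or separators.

0111011000

Block 1 (0000000): 0 ones → 0
Block 2 (1111111): 7 ones → 1
Block 3 (1111011): 6 ones → 1
Block 4 (1111011): 6 ones → 1
Block 5 (0010000): 1 one → 0
Block 6 (1101001): 4 ones → 1
Block 7 (0011110): 4 ones → 1
Block 8 (0000110): 2 ones → 0
Block 9 (0000000): 0 ones → 0
Block 10 (0001000): 1 one → 0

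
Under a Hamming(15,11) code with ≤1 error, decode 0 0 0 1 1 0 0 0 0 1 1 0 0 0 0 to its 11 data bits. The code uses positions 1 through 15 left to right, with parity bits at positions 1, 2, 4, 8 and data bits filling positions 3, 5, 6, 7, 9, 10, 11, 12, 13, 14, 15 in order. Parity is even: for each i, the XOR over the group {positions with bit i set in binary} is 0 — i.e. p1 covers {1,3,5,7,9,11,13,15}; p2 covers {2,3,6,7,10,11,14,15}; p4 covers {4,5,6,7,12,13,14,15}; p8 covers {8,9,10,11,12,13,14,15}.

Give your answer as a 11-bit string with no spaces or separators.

s1 (pos 1,3,5,7,9,11,13,15): 0⊕0⊕1⊕0⊕0⊕1⊕0⊕0 = 0
s2 (pos 2,3,6,7,10,11,14,15): 0⊕0⊕0⊕0⊕1⊕1⊕0⊕0 = 0
s4 (pos 4,5,6,7,12,13,14,15): 1⊕1⊕0⊕0⊕0⊕0⊕0⊕0 = 0
s8 (pos 8,9,10,11,12,13,14,15): 0⊕0⊕1⊕1⊕0⊕0⊕0⊕0 = 0
Syndrome s8…s1 = 0000 → no error.
Read data bits from positions 3,5,6,7,9,10,11,12,13,14,15: 01000110000

01000110000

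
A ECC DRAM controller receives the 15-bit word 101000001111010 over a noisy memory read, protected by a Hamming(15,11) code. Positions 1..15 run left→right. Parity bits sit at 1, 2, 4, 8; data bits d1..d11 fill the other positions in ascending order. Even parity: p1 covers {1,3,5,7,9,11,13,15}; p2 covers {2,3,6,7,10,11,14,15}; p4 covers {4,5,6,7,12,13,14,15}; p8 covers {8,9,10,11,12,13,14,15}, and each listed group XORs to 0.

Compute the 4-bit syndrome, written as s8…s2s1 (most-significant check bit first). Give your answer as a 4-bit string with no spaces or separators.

1000

s1 (pos 1,3,5,7,9,11,13,15): 1⊕1⊕0⊕0⊕1⊕1⊕0⊕0 = 0
s2 (pos 2,3,6,7,10,11,14,15): 0⊕1⊕0⊕0⊕1⊕1⊕1⊕0 = 0
s4 (pos 4,5,6,7,12,13,14,15): 0⊕0⊕0⊕0⊕1⊕0⊕1⊕0 = 0
s8 (pos 8,9,10,11,12,13,14,15): 0⊕1⊕1⊕1⊕1⊕0⊕1⊕0 = 1
Syndrome s8…s1 = 1000 → error at position 8.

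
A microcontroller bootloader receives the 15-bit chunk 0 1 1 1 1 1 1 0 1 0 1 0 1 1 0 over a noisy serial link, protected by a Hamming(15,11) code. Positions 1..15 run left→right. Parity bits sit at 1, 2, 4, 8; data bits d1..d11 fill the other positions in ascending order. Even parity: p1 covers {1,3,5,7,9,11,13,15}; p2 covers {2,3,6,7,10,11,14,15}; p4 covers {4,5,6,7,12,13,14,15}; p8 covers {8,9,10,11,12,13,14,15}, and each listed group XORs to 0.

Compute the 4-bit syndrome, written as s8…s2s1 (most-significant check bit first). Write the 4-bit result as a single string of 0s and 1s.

0000

s1 (pos 1,3,5,7,9,11,13,15): 0⊕1⊕1⊕1⊕1⊕1⊕1⊕0 = 0
s2 (pos 2,3,6,7,10,11,14,15): 1⊕1⊕1⊕1⊕0⊕1⊕1⊕0 = 0
s4 (pos 4,5,6,7,12,13,14,15): 1⊕1⊕1⊕1⊕0⊕1⊕1⊕0 = 0
s8 (pos 8,9,10,11,12,13,14,15): 0⊕1⊕0⊕1⊕0⊕1⊕1⊕0 = 0
Syndrome s8…s1 = 0000 → no error.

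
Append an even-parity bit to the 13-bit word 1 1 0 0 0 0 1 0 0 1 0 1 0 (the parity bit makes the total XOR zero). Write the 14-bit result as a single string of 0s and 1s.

XOR of the 13 data bits: 1⊕1⊕0⊕0⊕0⊕0⊕1⊕0⊕0⊕1⊕0⊕1⊕0 = 1
Parity bit = 1 (so all 14 bits XOR to 0).

11000010010101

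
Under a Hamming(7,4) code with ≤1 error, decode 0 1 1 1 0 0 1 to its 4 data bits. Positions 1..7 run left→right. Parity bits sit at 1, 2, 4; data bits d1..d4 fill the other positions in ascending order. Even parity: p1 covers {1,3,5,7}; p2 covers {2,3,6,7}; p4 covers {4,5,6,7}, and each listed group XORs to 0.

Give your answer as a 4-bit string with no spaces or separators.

1001

s1 (pos 1,3,5,7): 0⊕1⊕0⊕1 = 0
s2 (pos 2,3,6,7): 1⊕1⊕0⊕1 = 1
s4 (pos 4,5,6,7): 1⊕0⊕0⊕1 = 0
Syndrome s4…s1 = 010 → error at position 2.
Flip position 2: 0111001 → 0011001
Read data bits from positions 3,5,6,7: 1001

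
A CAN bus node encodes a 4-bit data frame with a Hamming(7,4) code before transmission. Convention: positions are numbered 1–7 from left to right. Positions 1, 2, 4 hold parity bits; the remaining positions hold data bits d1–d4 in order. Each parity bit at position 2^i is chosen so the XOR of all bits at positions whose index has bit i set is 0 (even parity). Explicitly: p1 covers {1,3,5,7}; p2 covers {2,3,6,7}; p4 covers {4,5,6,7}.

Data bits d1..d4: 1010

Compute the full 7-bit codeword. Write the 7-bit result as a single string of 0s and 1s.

1011010

Place data at non-parity positions: p1 p2 1 p4 0 1 0
p1 (pos 1,3,5,7): XOR of data positions = 1⊕0⊕0 = 1
p2 (pos 2,3,6,7): XOR of data positions = 1⊕1⊕0 = 0
p4 (pos 4,5,6,7): XOR of data positions = 0⊕1⊕0 = 1
Codeword: 1011010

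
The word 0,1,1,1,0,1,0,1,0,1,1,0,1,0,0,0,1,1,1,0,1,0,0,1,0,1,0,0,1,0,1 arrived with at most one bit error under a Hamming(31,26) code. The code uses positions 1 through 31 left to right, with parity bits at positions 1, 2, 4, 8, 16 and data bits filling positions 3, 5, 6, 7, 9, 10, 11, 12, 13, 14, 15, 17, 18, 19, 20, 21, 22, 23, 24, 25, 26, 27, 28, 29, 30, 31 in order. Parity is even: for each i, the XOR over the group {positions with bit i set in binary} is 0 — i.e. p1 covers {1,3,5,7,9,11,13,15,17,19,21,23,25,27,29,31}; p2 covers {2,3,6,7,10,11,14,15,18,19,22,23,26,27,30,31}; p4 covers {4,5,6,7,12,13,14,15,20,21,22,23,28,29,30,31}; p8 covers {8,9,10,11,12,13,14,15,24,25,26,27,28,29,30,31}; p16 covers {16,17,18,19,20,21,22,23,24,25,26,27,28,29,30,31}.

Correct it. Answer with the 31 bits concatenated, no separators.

0011010101101000111010010100101

s1 (pos 1,3,5,7,9,11,13,15,17,19,21,23,25,27,29,31): 0⊕1⊕0⊕0⊕0⊕1⊕1⊕0⊕1⊕1⊕1⊕0⊕0⊕0⊕1⊕1 = 0
s2 (pos 2,3,6,7,10,11,14,15,18,19,22,23,26,27,30,31): 1⊕1⊕1⊕0⊕1⊕1⊕0⊕0⊕1⊕1⊕0⊕0⊕1⊕0⊕0⊕1 = 1
s4 (pos 4,5,6,7,12,13,14,15,20,21,22,23,28,29,30,31): 1⊕0⊕1⊕0⊕0⊕1⊕0⊕0⊕0⊕1⊕0⊕0⊕0⊕1⊕0⊕1 = 0
s8 (pos 8,9,10,11,12,13,14,15,24,25,26,27,28,29,30,31): 1⊕0⊕1⊕1⊕0⊕1⊕0⊕0⊕1⊕0⊕1⊕0⊕0⊕1⊕0⊕1 = 0
s16 (pos 16,17,18,19,20,21,22,23,24,25,26,27,28,29,30,31): 0⊕1⊕1⊕1⊕0⊕1⊕0⊕0⊕1⊕0⊕1⊕0⊕0⊕1⊕0⊕1 = 0
Syndrome s16…s1 = 00010 → error at position 2.
Flip position 2: 0111010101101000111010010100101 → 0011010101101000111010010100101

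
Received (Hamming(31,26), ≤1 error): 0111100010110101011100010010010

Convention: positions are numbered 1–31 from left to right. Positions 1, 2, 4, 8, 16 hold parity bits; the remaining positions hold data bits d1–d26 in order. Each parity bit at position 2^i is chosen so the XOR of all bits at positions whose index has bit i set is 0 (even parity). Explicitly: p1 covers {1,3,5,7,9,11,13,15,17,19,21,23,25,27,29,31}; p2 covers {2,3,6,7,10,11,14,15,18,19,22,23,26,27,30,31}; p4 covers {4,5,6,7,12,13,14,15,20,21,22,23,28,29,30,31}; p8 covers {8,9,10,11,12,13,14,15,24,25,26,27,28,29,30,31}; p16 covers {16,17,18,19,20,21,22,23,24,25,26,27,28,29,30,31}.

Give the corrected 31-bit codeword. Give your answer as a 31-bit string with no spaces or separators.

0111100010110101011100000010010

s1 (pos 1,3,5,7,9,11,13,15,17,19,21,23,25,27,29,31): 0⊕1⊕1⊕0⊕1⊕1⊕0⊕0⊕0⊕1⊕0⊕0⊕0⊕1⊕0⊕0 = 0
s2 (pos 2,3,6,7,10,11,14,15,18,19,22,23,26,27,30,31): 1⊕1⊕0⊕0⊕0⊕1⊕1⊕0⊕1⊕1⊕0⊕0⊕0⊕1⊕1⊕0 = 0
s4 (pos 4,5,6,7,12,13,14,15,20,21,22,23,28,29,30,31): 1⊕1⊕0⊕0⊕1⊕0⊕1⊕0⊕1⊕0⊕0⊕0⊕0⊕0⊕1⊕0 = 0
s8 (pos 8,9,10,11,12,13,14,15,24,25,26,27,28,29,30,31): 0⊕1⊕0⊕1⊕1⊕0⊕1⊕0⊕1⊕0⊕0⊕1⊕0⊕0⊕1⊕0 = 1
s16 (pos 16,17,18,19,20,21,22,23,24,25,26,27,28,29,30,31): 1⊕0⊕1⊕1⊕1⊕0⊕0⊕0⊕1⊕0⊕0⊕1⊕0⊕0⊕1⊕0 = 1
Syndrome s16…s1 = 11000 → error at position 24.
Flip position 24: 0111100010110101011100010010010 → 0111100010110101011100000010010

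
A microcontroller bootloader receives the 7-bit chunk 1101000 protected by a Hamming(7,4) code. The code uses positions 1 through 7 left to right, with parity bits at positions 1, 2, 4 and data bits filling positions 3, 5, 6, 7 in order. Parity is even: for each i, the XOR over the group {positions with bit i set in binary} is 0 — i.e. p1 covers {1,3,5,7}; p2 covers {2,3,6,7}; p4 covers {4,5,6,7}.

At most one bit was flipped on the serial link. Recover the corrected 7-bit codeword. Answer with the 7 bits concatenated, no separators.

s1 (pos 1,3,5,7): 1⊕0⊕0⊕0 = 1
s2 (pos 2,3,6,7): 1⊕0⊕0⊕0 = 1
s4 (pos 4,5,6,7): 1⊕0⊕0⊕0 = 1
Syndrome s4…s1 = 111 → error at position 7.
Flip position 7: 1101000 → 1101001

1101001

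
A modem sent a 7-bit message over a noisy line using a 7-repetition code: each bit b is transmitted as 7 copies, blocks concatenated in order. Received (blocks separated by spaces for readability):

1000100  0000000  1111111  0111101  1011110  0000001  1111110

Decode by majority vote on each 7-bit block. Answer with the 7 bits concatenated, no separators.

Block 1 (1000100): 2 ones → 0
Block 2 (0000000): 0 ones → 0
Block 3 (1111111): 7 ones → 1
Block 4 (0111101): 5 ones → 1
Block 5 (1011110): 5 ones → 1
Block 6 (0000001): 1 one → 0
Block 7 (1111110): 6 ones → 1

0011101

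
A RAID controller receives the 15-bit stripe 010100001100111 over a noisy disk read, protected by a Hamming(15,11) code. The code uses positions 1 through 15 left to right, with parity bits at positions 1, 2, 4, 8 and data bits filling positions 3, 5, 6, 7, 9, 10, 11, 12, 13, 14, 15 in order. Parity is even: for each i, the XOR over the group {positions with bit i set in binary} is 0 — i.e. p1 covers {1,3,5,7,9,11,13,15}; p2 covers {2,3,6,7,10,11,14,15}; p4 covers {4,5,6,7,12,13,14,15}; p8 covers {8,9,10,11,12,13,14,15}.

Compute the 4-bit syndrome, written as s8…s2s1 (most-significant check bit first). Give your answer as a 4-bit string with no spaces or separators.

s1 (pos 1,3,5,7,9,11,13,15): 0⊕0⊕0⊕0⊕1⊕0⊕1⊕1 = 1
s2 (pos 2,3,6,7,10,11,14,15): 1⊕0⊕0⊕0⊕1⊕0⊕1⊕1 = 0
s4 (pos 4,5,6,7,12,13,14,15): 1⊕0⊕0⊕0⊕0⊕1⊕1⊕1 = 0
s8 (pos 8,9,10,11,12,13,14,15): 0⊕1⊕1⊕0⊕0⊕1⊕1⊕1 = 1
Syndrome s8…s1 = 1001 → error at position 9.

1001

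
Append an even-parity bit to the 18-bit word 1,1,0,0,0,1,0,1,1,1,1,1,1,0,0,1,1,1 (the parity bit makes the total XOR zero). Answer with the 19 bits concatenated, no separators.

XOR of the 18 data bits: 1⊕1⊕0⊕0⊕0⊕1⊕0⊕1⊕1⊕1⊕1⊕1⊕1⊕0⊕0⊕1⊕1⊕1 = 0
Parity bit = 0 (so all 19 bits XOR to 0).

1100010111111001110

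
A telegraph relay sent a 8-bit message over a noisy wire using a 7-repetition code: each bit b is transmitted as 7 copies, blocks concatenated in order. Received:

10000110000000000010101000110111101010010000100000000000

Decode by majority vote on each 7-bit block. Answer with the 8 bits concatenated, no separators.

Block 1 (1000011): 3 ones → 0
Block 2 (0000000): 0 ones → 0
Block 3 (0000101): 2 ones → 0
Block 4 (0100011): 3 ones → 0
Block 5 (0111101): 5 ones → 1
Block 6 (0100100): 2 ones → 0
Block 7 (0010000): 1 one → 0
Block 8 (0000000): 0 ones → 0

00001000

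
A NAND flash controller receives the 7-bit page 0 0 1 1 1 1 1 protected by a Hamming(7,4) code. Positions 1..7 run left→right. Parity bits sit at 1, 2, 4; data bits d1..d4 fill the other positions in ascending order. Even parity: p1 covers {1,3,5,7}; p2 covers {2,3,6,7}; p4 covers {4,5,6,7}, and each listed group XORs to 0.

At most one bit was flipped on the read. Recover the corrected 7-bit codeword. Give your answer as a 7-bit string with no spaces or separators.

0001111

s1 (pos 1,3,5,7): 0⊕1⊕1⊕1 = 1
s2 (pos 2,3,6,7): 0⊕1⊕1⊕1 = 1
s4 (pos 4,5,6,7): 1⊕1⊕1⊕1 = 0
Syndrome s4…s1 = 011 → error at position 3.
Flip position 3: 0011111 → 0001111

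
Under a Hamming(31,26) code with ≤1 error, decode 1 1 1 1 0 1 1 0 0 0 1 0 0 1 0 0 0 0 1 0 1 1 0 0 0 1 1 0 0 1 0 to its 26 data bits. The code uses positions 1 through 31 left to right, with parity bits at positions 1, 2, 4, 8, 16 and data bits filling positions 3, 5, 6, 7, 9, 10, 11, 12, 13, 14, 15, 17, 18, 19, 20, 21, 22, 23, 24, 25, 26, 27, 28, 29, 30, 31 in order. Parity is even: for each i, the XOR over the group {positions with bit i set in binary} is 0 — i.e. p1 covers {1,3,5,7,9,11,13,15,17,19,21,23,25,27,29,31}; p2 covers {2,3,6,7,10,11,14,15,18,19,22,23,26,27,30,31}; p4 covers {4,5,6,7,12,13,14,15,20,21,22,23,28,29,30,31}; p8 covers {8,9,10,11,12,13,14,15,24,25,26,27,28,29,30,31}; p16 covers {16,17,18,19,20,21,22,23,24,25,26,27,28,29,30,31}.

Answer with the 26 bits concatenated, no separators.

10110010011001011000110010

s1 (pos 1,3,5,7,9,11,13,15,17,19,21,23,25,27,29,31): 1⊕1⊕0⊕1⊕0⊕1⊕0⊕0⊕0⊕1⊕1⊕0⊕0⊕1⊕0⊕0 = 1
s2 (pos 2,3,6,7,10,11,14,15,18,19,22,23,26,27,30,31): 1⊕1⊕1⊕1⊕0⊕1⊕1⊕0⊕0⊕1⊕1⊕0⊕1⊕1⊕1⊕0 = 1
s4 (pos 4,5,6,7,12,13,14,15,20,21,22,23,28,29,30,31): 1⊕0⊕1⊕1⊕0⊕0⊕1⊕0⊕0⊕1⊕1⊕0⊕0⊕0⊕1⊕0 = 1
s8 (pos 8,9,10,11,12,13,14,15,24,25,26,27,28,29,30,31): 0⊕0⊕0⊕1⊕0⊕0⊕1⊕0⊕0⊕0⊕1⊕1⊕0⊕0⊕1⊕0 = 1
s16 (pos 16,17,18,19,20,21,22,23,24,25,26,27,28,29,30,31): 0⊕0⊕0⊕1⊕0⊕1⊕1⊕0⊕0⊕0⊕1⊕1⊕0⊕0⊕1⊕0 = 0
Syndrome s16…s1 = 01111 → error at position 15.
Flip position 15: 1111011000100100001011000110010 → 1111011000100110001011000110010
Read data bits from positions 3,5,6,7,9,10,11,12,13,14,15,17,18,19,20,21,22,23,24,25,26,27,28,29,30,31: 10110010011001011000110010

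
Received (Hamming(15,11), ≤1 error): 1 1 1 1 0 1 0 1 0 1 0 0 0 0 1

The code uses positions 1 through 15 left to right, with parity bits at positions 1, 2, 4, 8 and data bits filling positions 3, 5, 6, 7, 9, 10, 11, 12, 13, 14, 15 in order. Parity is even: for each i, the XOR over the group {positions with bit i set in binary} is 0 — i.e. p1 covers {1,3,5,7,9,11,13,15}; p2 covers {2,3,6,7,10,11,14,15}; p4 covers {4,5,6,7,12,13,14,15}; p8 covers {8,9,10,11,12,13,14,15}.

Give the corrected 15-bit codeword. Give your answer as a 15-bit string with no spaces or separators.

s1 (pos 1,3,5,7,9,11,13,15): 1⊕1⊕0⊕0⊕0⊕0⊕0⊕1 = 1
s2 (pos 2,3,6,7,10,11,14,15): 1⊕1⊕1⊕0⊕1⊕0⊕0⊕1 = 1
s4 (pos 4,5,6,7,12,13,14,15): 1⊕0⊕1⊕0⊕0⊕0⊕0⊕1 = 1
s8 (pos 8,9,10,11,12,13,14,15): 1⊕0⊕1⊕0⊕0⊕0⊕0⊕1 = 1
Syndrome s8…s1 = 1111 → error at position 15.
Flip position 15: 111101010100001 → 111101010100000

111101010100000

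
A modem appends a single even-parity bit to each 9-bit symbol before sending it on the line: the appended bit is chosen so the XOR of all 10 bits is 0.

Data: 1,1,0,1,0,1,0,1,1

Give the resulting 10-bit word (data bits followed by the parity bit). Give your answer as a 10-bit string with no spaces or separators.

XOR of the 9 data bits: 1⊕1⊕0⊕1⊕0⊕1⊕0⊕1⊕1 = 0
Parity bit = 0 (so all 10 bits XOR to 0).

1101010110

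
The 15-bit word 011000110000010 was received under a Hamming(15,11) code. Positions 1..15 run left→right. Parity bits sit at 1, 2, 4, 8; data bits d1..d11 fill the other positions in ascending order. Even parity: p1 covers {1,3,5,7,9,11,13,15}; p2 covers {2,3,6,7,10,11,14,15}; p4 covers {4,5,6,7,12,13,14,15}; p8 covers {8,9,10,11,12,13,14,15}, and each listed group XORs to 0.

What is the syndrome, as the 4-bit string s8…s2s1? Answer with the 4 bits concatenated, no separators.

s1 (pos 1,3,5,7,9,11,13,15): 0⊕1⊕0⊕1⊕0⊕0⊕0⊕0 = 0
s2 (pos 2,3,6,7,10,11,14,15): 1⊕1⊕0⊕1⊕0⊕0⊕1⊕0 = 0
s4 (pos 4,5,6,7,12,13,14,15): 0⊕0⊕0⊕1⊕0⊕0⊕1⊕0 = 0
s8 (pos 8,9,10,11,12,13,14,15): 1⊕0⊕0⊕0⊕0⊕0⊕1⊕0 = 0
Syndrome s8…s1 = 0000 → no error.

0000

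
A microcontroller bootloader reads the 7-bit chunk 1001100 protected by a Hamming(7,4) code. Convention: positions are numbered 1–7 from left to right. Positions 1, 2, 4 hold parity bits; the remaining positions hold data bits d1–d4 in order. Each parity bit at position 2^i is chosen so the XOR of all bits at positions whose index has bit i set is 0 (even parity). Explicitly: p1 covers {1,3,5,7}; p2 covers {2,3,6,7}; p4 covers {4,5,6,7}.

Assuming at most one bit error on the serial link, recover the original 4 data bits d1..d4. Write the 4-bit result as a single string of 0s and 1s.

s1 (pos 1,3,5,7): 1⊕0⊕1⊕0 = 0
s2 (pos 2,3,6,7): 0⊕0⊕0⊕0 = 0
s4 (pos 4,5,6,7): 1⊕1⊕0⊕0 = 0
Syndrome s4…s1 = 000 → no error.
Read data bits from positions 3,5,6,7: 0100

0100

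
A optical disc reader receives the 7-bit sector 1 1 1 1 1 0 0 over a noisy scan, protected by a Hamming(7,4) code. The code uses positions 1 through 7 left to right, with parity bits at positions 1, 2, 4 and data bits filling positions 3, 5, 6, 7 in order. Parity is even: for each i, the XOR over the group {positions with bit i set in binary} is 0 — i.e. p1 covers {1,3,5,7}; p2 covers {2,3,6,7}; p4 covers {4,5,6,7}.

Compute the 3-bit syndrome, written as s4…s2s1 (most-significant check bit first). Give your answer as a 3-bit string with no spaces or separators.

001

s1 (pos 1,3,5,7): 1⊕1⊕1⊕0 = 1
s2 (pos 2,3,6,7): 1⊕1⊕0⊕0 = 0
s4 (pos 4,5,6,7): 1⊕1⊕0⊕0 = 0
Syndrome s4…s1 = 001 → error at position 1.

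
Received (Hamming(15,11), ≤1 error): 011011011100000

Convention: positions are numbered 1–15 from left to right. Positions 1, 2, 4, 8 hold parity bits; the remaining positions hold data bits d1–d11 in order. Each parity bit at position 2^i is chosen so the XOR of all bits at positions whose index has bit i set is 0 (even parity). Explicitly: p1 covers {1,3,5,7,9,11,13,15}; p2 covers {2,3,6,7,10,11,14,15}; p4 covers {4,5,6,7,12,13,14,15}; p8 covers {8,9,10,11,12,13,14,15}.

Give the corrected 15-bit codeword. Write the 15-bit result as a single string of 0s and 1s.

011011010100000

s1 (pos 1,3,5,7,9,11,13,15): 0⊕1⊕1⊕0⊕1⊕0⊕0⊕0 = 1
s2 (pos 2,3,6,7,10,11,14,15): 1⊕1⊕1⊕0⊕1⊕0⊕0⊕0 = 0
s4 (pos 4,5,6,7,12,13,14,15): 0⊕1⊕1⊕0⊕0⊕0⊕0⊕0 = 0
s8 (pos 8,9,10,11,12,13,14,15): 1⊕1⊕1⊕0⊕0⊕0⊕0⊕0 = 1
Syndrome s8…s1 = 1001 → error at position 9.
Flip position 9: 011011011100000 → 011011010100000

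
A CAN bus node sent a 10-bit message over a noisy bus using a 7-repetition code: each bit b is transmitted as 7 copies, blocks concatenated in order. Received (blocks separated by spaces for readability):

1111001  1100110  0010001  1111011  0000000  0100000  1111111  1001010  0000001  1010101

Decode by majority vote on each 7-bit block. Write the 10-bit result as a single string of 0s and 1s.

1101001001

Block 1 (1111001): 5 ones → 1
Block 2 (1100110): 4 ones → 1
Block 3 (0010001): 2 ones → 0
Block 4 (1111011): 6 ones → 1
Block 5 (0000000): 0 ones → 0
Block 6 (0100000): 1 one → 0
Block 7 (1111111): 7 ones → 1
Block 8 (1001010): 3 ones → 0
Block 9 (0000001): 1 one → 0
Block 10 (1010101): 4 ones → 1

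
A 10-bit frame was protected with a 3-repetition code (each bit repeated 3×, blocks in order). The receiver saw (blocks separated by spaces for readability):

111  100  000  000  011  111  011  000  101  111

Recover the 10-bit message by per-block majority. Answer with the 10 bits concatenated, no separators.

1000111011

Block 1 (111): 3 ones → 1
Block 2 (100): 1 one → 0
Block 3 (000): 0 ones → 0
Block 4 (000): 0 ones → 0
Block 5 (011): 2 ones → 1
Block 6 (111): 3 ones → 1
Block 7 (011): 2 ones → 1
Block 8 (000): 0 ones → 0
Block 9 (101): 2 ones → 1
Block 10 (111): 3 ones → 1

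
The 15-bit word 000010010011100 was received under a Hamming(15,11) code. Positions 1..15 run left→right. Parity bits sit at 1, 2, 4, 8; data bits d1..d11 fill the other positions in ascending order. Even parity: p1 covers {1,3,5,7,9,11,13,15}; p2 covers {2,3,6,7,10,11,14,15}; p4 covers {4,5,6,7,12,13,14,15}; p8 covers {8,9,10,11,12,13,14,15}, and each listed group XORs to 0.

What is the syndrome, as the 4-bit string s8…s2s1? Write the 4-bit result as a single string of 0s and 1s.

s1 (pos 1,3,5,7,9,11,13,15): 0⊕0⊕1⊕0⊕0⊕1⊕1⊕0 = 1
s2 (pos 2,3,6,7,10,11,14,15): 0⊕0⊕0⊕0⊕0⊕1⊕0⊕0 = 1
s4 (pos 4,5,6,7,12,13,14,15): 0⊕1⊕0⊕0⊕1⊕1⊕0⊕0 = 1
s8 (pos 8,9,10,11,12,13,14,15): 1⊕0⊕0⊕1⊕1⊕1⊕0⊕0 = 0
Syndrome s8…s1 = 0111 → error at position 7.

0111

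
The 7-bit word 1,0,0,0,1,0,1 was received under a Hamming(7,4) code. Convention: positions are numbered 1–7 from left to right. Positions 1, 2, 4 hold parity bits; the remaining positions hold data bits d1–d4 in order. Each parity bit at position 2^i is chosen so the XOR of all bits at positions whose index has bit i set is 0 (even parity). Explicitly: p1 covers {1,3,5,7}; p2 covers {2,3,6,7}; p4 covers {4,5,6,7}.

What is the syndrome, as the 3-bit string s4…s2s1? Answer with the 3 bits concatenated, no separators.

s1 (pos 1,3,5,7): 1⊕0⊕1⊕1 = 1
s2 (pos 2,3,6,7): 0⊕0⊕0⊕1 = 1
s4 (pos 4,5,6,7): 0⊕1⊕0⊕1 = 0
Syndrome s4…s1 = 011 → error at position 3.

011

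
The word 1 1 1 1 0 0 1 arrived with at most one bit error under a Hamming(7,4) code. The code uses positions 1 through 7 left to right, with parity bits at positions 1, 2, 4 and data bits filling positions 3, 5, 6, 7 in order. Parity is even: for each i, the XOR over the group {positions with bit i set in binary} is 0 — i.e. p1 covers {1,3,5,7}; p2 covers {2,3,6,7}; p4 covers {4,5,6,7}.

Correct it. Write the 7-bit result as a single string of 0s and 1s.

1101001

s1 (pos 1,3,5,7): 1⊕1⊕0⊕1 = 1
s2 (pos 2,3,6,7): 1⊕1⊕0⊕1 = 1
s4 (pos 4,5,6,7): 1⊕0⊕0⊕1 = 0
Syndrome s4…s1 = 011 → error at position 3.
Flip position 3: 1111001 → 1101001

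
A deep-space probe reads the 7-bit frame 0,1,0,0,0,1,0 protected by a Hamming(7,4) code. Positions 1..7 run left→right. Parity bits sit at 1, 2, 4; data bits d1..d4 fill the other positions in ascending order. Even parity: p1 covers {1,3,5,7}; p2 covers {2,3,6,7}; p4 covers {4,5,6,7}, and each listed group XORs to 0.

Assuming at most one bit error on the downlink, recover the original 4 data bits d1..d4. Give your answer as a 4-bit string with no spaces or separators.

0010

s1 (pos 1,3,5,7): 0⊕0⊕0⊕0 = 0
s2 (pos 2,3,6,7): 1⊕0⊕1⊕0 = 0
s4 (pos 4,5,6,7): 0⊕0⊕1⊕0 = 1
Syndrome s4…s1 = 100 → error at position 4.
Flip position 4: 0100010 → 0101010
Read data bits from positions 3,5,6,7: 0010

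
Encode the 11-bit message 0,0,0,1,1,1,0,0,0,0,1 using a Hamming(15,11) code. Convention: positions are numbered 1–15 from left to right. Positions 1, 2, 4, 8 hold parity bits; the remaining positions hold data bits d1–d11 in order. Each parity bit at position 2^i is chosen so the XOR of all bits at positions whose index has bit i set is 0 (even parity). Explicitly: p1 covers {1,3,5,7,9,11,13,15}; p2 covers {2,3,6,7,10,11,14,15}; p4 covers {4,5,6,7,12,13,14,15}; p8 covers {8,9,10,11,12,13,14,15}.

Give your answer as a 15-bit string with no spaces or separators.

Place data at non-parity positions: p1 p2 0 p4 0 0 1 p8 1 1 0 0 0 0 1
p1 (pos 1,3,5,7,9,11,13,15): XOR of data positions = 0⊕0⊕1⊕1⊕0⊕0⊕1 = 1
p2 (pos 2,3,6,7,10,11,14,15): XOR of data positions = 0⊕0⊕1⊕1⊕0⊕0⊕1 = 1
p4 (pos 4,5,6,7,12,13,14,15): XOR of data positions = 0⊕0⊕1⊕0⊕0⊕0⊕1 = 0
p8 (pos 8,9,10,11,12,13,14,15): XOR of data positions = 1⊕1⊕0⊕0⊕0⊕0⊕1 = 1
Codeword: 110000111100001

110000111100001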